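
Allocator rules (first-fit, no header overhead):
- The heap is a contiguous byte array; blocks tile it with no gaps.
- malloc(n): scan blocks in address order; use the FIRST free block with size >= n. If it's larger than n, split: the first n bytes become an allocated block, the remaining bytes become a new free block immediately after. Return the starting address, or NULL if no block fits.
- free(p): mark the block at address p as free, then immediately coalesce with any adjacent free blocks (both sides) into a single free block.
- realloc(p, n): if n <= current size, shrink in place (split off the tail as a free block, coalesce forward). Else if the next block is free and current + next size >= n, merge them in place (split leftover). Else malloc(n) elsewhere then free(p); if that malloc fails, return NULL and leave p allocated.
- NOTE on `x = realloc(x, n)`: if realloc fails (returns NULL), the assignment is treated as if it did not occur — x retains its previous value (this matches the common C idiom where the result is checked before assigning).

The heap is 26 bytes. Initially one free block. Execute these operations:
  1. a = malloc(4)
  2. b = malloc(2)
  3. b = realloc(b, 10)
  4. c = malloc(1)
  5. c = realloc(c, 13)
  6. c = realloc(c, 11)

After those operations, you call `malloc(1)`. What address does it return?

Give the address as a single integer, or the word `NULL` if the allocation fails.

Op 1: a = malloc(4) -> a = 0; heap: [0-3 ALLOC][4-25 FREE]
Op 2: b = malloc(2) -> b = 4; heap: [0-3 ALLOC][4-5 ALLOC][6-25 FREE]
Op 3: b = realloc(b, 10) -> b = 4; heap: [0-3 ALLOC][4-13 ALLOC][14-25 FREE]
Op 4: c = malloc(1) -> c = 14; heap: [0-3 ALLOC][4-13 ALLOC][14-14 ALLOC][15-25 FREE]
Op 5: c = realloc(c, 13) -> NULL (c unchanged); heap: [0-3 ALLOC][4-13 ALLOC][14-14 ALLOC][15-25 FREE]
Op 6: c = realloc(c, 11) -> c = 14; heap: [0-3 ALLOC][4-13 ALLOC][14-24 ALLOC][25-25 FREE]
malloc(1): first-fit scan over [0-3 ALLOC][4-13 ALLOC][14-24 ALLOC][25-25 FREE] -> 25

Answer: 25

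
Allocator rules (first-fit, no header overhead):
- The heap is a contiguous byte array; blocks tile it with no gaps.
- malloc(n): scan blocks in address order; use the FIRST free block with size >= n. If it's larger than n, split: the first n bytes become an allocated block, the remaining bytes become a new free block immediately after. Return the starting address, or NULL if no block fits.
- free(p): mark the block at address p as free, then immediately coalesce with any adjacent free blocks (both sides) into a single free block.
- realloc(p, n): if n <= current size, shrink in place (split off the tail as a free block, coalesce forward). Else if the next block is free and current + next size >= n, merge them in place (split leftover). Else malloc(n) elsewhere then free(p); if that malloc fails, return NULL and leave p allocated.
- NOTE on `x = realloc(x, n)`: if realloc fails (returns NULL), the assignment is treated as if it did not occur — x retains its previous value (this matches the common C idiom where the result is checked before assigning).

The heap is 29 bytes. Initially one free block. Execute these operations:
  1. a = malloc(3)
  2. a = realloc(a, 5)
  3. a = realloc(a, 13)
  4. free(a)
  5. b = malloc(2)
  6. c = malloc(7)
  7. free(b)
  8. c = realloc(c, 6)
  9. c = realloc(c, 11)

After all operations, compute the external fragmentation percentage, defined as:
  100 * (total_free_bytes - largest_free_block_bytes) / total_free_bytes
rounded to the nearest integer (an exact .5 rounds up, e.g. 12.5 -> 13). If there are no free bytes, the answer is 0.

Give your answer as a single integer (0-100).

Answer: 11

Derivation:
Op 1: a = malloc(3) -> a = 0; heap: [0-2 ALLOC][3-28 FREE]
Op 2: a = realloc(a, 5) -> a = 0; heap: [0-4 ALLOC][5-28 FREE]
Op 3: a = realloc(a, 13) -> a = 0; heap: [0-12 ALLOC][13-28 FREE]
Op 4: free(a) -> (freed a); heap: [0-28 FREE]
Op 5: b = malloc(2) -> b = 0; heap: [0-1 ALLOC][2-28 FREE]
Op 6: c = malloc(7) -> c = 2; heap: [0-1 ALLOC][2-8 ALLOC][9-28 FREE]
Op 7: free(b) -> (freed b); heap: [0-1 FREE][2-8 ALLOC][9-28 FREE]
Op 8: c = realloc(c, 6) -> c = 2; heap: [0-1 FREE][2-7 ALLOC][8-28 FREE]
Op 9: c = realloc(c, 11) -> c = 2; heap: [0-1 FREE][2-12 ALLOC][13-28 FREE]
Free blocks: [2 16] total_free=18 largest=16 -> 100*(18-16)/18 = 200/18 ≈ 11.111 -> rounds to 11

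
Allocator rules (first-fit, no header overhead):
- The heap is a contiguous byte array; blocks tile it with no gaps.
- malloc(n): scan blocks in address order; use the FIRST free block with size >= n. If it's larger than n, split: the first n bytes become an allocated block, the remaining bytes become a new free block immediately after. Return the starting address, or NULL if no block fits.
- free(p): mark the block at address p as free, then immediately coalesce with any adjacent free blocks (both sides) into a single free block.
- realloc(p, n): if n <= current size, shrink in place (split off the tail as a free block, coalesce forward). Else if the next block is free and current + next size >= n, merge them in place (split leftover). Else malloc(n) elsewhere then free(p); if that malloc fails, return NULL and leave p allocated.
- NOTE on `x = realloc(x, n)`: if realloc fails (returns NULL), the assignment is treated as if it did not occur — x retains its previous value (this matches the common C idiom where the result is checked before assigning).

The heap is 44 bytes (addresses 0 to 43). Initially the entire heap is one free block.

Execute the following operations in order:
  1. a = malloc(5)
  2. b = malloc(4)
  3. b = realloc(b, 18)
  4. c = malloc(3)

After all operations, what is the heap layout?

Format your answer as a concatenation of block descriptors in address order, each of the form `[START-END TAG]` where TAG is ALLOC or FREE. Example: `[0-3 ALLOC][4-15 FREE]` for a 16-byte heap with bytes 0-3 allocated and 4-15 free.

Answer: [0-4 ALLOC][5-22 ALLOC][23-25 ALLOC][26-43 FREE]

Derivation:
Op 1: a = malloc(5) -> a = 0; heap: [0-4 ALLOC][5-43 FREE]
Op 2: b = malloc(4) -> b = 5; heap: [0-4 ALLOC][5-8 ALLOC][9-43 FREE]
Op 3: b = realloc(b, 18) -> b = 5; heap: [0-4 ALLOC][5-22 ALLOC][23-43 FREE]
Op 4: c = malloc(3) -> c = 23; heap: [0-4 ALLOC][5-22 ALLOC][23-25 ALLOC][26-43 FREE]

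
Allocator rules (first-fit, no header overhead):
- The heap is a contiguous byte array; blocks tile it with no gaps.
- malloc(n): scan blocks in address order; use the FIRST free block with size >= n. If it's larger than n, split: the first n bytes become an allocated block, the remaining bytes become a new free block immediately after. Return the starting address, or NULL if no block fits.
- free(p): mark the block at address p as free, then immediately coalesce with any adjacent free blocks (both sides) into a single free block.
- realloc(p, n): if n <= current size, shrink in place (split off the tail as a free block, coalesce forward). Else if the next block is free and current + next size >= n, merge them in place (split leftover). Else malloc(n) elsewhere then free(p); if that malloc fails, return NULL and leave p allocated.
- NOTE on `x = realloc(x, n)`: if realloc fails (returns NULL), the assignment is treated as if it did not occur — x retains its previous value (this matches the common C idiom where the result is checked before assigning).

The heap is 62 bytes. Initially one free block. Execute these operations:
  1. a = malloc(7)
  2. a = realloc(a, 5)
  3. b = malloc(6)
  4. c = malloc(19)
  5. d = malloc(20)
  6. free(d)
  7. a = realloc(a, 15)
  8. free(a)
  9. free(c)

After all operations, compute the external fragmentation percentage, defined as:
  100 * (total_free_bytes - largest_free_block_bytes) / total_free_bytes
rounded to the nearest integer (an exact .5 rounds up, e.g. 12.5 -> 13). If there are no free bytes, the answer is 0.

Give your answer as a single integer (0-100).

Answer: 9

Derivation:
Op 1: a = malloc(7) -> a = 0; heap: [0-6 ALLOC][7-61 FREE]
Op 2: a = realloc(a, 5) -> a = 0; heap: [0-4 ALLOC][5-61 FREE]
Op 3: b = malloc(6) -> b = 5; heap: [0-4 ALLOC][5-10 ALLOC][11-61 FREE]
Op 4: c = malloc(19) -> c = 11; heap: [0-4 ALLOC][5-10 ALLOC][11-29 ALLOC][30-61 FREE]
Op 5: d = malloc(20) -> d = 30; heap: [0-4 ALLOC][5-10 ALLOC][11-29 ALLOC][30-49 ALLOC][50-61 FREE]
Op 6: free(d) -> (freed d); heap: [0-4 ALLOC][5-10 ALLOC][11-29 ALLOC][30-61 FREE]
Op 7: a = realloc(a, 15) -> a = 30; heap: [0-4 FREE][5-10 ALLOC][11-29 ALLOC][30-44 ALLOC][45-61 FREE]
Op 8: free(a) -> (freed a); heap: [0-4 FREE][5-10 ALLOC][11-29 ALLOC][30-61 FREE]
Op 9: free(c) -> (freed c); heap: [0-4 FREE][5-10 ALLOC][11-61 FREE]
Free blocks: [5 51] total_free=56 largest=51 -> 100*(56-51)/56 = 500/56 ≈ 8.929 -> rounds to 9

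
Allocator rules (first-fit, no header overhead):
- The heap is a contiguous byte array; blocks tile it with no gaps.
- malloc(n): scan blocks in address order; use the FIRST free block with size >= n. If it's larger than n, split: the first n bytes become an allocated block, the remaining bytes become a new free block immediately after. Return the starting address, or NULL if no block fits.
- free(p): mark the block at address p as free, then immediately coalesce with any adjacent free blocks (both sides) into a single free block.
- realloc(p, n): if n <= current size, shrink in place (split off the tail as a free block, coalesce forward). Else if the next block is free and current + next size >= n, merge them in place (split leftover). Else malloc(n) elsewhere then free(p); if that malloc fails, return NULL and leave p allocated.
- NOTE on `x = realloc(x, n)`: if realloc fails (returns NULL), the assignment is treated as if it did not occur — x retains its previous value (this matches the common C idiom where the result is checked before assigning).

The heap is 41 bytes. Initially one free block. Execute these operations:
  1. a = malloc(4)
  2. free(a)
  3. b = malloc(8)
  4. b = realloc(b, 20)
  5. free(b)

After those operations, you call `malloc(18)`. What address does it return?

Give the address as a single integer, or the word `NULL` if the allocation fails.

Op 1: a = malloc(4) -> a = 0; heap: [0-3 ALLOC][4-40 FREE]
Op 2: free(a) -> (freed a); heap: [0-40 FREE]
Op 3: b = malloc(8) -> b = 0; heap: [0-7 ALLOC][8-40 FREE]
Op 4: b = realloc(b, 20) -> b = 0; heap: [0-19 ALLOC][20-40 FREE]
Op 5: free(b) -> (freed b); heap: [0-40 FREE]
malloc(18): first-fit scan over [0-40 FREE] -> 0

Answer: 0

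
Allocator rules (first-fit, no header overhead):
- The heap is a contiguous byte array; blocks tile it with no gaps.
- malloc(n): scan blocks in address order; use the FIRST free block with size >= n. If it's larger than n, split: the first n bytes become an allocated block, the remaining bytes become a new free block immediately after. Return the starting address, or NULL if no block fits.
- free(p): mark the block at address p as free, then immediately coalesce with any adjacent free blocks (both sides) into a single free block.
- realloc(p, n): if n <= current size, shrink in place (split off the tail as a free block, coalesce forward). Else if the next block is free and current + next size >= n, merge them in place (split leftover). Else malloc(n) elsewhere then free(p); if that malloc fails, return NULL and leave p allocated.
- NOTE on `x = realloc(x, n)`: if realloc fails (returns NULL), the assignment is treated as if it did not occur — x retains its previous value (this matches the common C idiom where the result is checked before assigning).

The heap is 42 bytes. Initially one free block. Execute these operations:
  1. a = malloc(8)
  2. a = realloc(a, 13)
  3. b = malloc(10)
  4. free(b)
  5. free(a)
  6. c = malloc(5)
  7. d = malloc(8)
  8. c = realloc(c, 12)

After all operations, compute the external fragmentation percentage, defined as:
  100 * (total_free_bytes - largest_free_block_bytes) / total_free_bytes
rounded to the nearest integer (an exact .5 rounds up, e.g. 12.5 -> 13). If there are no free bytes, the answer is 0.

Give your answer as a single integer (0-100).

Op 1: a = malloc(8) -> a = 0; heap: [0-7 ALLOC][8-41 FREE]
Op 2: a = realloc(a, 13) -> a = 0; heap: [0-12 ALLOC][13-41 FREE]
Op 3: b = malloc(10) -> b = 13; heap: [0-12 ALLOC][13-22 ALLOC][23-41 FREE]
Op 4: free(b) -> (freed b); heap: [0-12 ALLOC][13-41 FREE]
Op 5: free(a) -> (freed a); heap: [0-41 FREE]
Op 6: c = malloc(5) -> c = 0; heap: [0-4 ALLOC][5-41 FREE]
Op 7: d = malloc(8) -> d = 5; heap: [0-4 ALLOC][5-12 ALLOC][13-41 FREE]
Op 8: c = realloc(c, 12) -> c = 13; heap: [0-4 FREE][5-12 ALLOC][13-24 ALLOC][25-41 FREE]
Free blocks: [5 17] total_free=22 largest=17 -> 100*(22-17)/22 = 500/22 ≈ 22.727 -> rounds to 23

Answer: 23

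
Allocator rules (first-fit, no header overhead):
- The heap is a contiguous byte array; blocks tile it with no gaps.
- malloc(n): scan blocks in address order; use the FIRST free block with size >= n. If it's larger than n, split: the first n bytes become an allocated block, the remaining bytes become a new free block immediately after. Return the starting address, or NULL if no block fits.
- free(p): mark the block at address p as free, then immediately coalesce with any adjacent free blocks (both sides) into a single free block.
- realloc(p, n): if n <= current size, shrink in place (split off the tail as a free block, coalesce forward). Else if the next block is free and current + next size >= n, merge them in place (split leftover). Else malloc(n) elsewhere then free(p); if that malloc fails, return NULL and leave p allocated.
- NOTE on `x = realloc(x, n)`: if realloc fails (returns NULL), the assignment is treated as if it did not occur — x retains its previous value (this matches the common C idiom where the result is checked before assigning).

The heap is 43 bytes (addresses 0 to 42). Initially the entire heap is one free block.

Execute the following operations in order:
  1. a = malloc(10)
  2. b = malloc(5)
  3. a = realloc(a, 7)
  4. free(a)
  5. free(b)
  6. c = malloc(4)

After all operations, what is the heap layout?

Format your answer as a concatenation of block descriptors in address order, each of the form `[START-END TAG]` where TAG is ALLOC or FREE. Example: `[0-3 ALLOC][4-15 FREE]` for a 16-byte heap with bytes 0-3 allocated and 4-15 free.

Answer: [0-3 ALLOC][4-42 FREE]

Derivation:
Op 1: a = malloc(10) -> a = 0; heap: [0-9 ALLOC][10-42 FREE]
Op 2: b = malloc(5) -> b = 10; heap: [0-9 ALLOC][10-14 ALLOC][15-42 FREE]
Op 3: a = realloc(a, 7) -> a = 0; heap: [0-6 ALLOC][7-9 FREE][10-14 ALLOC][15-42 FREE]
Op 4: free(a) -> (freed a); heap: [0-9 FREE][10-14 ALLOC][15-42 FREE]
Op 5: free(b) -> (freed b); heap: [0-42 FREE]
Op 6: c = malloc(4) -> c = 0; heap: [0-3 ALLOC][4-42 FREE]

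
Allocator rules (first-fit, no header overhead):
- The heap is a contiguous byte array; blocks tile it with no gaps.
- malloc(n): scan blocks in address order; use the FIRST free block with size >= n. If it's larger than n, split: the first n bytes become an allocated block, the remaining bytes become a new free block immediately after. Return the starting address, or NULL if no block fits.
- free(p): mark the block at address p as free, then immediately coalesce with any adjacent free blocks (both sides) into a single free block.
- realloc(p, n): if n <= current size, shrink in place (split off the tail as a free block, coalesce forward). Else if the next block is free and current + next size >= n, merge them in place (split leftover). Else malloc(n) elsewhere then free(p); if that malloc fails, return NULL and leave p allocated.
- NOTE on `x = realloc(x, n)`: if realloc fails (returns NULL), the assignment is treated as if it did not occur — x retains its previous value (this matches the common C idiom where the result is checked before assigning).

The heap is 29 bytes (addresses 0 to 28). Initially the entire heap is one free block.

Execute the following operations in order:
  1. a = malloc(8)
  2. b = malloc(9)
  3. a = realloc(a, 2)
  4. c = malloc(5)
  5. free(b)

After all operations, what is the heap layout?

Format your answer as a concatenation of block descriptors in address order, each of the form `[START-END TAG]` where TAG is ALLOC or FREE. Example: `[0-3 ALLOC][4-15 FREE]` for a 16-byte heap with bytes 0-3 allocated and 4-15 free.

Op 1: a = malloc(8) -> a = 0; heap: [0-7 ALLOC][8-28 FREE]
Op 2: b = malloc(9) -> b = 8; heap: [0-7 ALLOC][8-16 ALLOC][17-28 FREE]
Op 3: a = realloc(a, 2) -> a = 0; heap: [0-1 ALLOC][2-7 FREE][8-16 ALLOC][17-28 FREE]
Op 4: c = malloc(5) -> c = 2; heap: [0-1 ALLOC][2-6 ALLOC][7-7 FREE][8-16 ALLOC][17-28 FREE]
Op 5: free(b) -> (freed b); heap: [0-1 ALLOC][2-6 ALLOC][7-28 FREE]

Answer: [0-1 ALLOC][2-6 ALLOC][7-28 FREE]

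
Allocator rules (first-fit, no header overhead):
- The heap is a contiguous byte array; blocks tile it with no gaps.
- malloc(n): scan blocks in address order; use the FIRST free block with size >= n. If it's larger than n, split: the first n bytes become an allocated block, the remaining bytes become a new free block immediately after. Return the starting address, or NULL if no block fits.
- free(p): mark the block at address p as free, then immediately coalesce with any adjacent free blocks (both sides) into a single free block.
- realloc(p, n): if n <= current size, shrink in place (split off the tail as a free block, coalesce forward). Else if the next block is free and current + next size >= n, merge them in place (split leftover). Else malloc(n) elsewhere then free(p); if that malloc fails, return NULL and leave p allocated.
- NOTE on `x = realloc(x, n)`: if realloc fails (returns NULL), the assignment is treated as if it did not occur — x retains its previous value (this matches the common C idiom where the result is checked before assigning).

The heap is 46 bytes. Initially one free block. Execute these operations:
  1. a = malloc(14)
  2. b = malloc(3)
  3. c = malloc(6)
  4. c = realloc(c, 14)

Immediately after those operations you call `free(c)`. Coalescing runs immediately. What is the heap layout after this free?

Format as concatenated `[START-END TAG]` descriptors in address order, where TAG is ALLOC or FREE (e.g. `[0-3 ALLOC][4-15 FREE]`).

Op 1: a = malloc(14) -> a = 0; heap: [0-13 ALLOC][14-45 FREE]
Op 2: b = malloc(3) -> b = 14; heap: [0-13 ALLOC][14-16 ALLOC][17-45 FREE]
Op 3: c = malloc(6) -> c = 17; heap: [0-13 ALLOC][14-16 ALLOC][17-22 ALLOC][23-45 FREE]
Op 4: c = realloc(c, 14) -> c = 17; heap: [0-13 ALLOC][14-16 ALLOC][17-30 ALLOC][31-45 FREE]
free(c): c = 17 -> block [17-30 ALLOC]; mark free, coalesce with adjacent free neighbors -> [0-13 ALLOC][14-16 ALLOC][17-45 FREE]

Answer: [0-13 ALLOC][14-16 ALLOC][17-45 FREE]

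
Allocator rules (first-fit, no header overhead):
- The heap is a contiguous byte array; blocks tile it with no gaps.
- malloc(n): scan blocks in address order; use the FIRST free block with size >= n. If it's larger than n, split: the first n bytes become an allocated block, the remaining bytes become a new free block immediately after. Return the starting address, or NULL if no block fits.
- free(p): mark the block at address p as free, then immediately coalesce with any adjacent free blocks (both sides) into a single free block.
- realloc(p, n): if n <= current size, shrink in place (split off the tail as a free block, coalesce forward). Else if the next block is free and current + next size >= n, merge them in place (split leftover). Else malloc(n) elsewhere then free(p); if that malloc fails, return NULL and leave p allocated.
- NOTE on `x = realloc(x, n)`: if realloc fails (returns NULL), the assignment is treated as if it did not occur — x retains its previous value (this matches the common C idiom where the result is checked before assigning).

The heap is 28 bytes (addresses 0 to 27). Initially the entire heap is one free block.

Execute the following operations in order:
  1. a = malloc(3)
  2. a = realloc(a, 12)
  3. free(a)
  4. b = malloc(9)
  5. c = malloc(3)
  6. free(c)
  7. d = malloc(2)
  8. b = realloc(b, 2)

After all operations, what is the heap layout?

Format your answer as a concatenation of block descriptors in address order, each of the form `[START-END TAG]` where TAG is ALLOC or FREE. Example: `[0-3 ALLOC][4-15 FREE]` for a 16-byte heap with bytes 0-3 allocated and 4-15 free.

Answer: [0-1 ALLOC][2-8 FREE][9-10 ALLOC][11-27 FREE]

Derivation:
Op 1: a = malloc(3) -> a = 0; heap: [0-2 ALLOC][3-27 FREE]
Op 2: a = realloc(a, 12) -> a = 0; heap: [0-11 ALLOC][12-27 FREE]
Op 3: free(a) -> (freed a); heap: [0-27 FREE]
Op 4: b = malloc(9) -> b = 0; heap: [0-8 ALLOC][9-27 FREE]
Op 5: c = malloc(3) -> c = 9; heap: [0-8 ALLOC][9-11 ALLOC][12-27 FREE]
Op 6: free(c) -> (freed c); heap: [0-8 ALLOC][9-27 FREE]
Op 7: d = malloc(2) -> d = 9; heap: [0-8 ALLOC][9-10 ALLOC][11-27 FREE]
Op 8: b = realloc(b, 2) -> b = 0; heap: [0-1 ALLOC][2-8 FREE][9-10 ALLOC][11-27 FREE]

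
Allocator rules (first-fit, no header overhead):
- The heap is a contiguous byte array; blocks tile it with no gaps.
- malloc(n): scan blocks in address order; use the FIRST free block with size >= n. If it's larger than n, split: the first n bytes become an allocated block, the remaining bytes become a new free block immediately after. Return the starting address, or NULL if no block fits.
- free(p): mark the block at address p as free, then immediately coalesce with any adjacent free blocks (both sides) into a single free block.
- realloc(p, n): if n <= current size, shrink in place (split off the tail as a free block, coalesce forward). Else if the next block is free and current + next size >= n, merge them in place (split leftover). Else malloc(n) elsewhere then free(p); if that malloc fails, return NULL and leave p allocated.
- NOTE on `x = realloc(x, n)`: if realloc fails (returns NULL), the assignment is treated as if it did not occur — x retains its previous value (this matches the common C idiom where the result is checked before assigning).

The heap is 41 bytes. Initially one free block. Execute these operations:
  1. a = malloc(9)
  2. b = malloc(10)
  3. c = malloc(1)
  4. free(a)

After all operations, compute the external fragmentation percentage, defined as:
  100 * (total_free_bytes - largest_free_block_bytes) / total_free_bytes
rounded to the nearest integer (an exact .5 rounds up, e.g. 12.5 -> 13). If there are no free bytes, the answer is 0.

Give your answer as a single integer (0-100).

Answer: 30

Derivation:
Op 1: a = malloc(9) -> a = 0; heap: [0-8 ALLOC][9-40 FREE]
Op 2: b = malloc(10) -> b = 9; heap: [0-8 ALLOC][9-18 ALLOC][19-40 FREE]
Op 3: c = malloc(1) -> c = 19; heap: [0-8 ALLOC][9-18 ALLOC][19-19 ALLOC][20-40 FREE]
Op 4: free(a) -> (freed a); heap: [0-8 FREE][9-18 ALLOC][19-19 ALLOC][20-40 FREE]
Free blocks: [9 21] total_free=30 largest=21 -> 100*(30-21)/30 = 900/30 = 30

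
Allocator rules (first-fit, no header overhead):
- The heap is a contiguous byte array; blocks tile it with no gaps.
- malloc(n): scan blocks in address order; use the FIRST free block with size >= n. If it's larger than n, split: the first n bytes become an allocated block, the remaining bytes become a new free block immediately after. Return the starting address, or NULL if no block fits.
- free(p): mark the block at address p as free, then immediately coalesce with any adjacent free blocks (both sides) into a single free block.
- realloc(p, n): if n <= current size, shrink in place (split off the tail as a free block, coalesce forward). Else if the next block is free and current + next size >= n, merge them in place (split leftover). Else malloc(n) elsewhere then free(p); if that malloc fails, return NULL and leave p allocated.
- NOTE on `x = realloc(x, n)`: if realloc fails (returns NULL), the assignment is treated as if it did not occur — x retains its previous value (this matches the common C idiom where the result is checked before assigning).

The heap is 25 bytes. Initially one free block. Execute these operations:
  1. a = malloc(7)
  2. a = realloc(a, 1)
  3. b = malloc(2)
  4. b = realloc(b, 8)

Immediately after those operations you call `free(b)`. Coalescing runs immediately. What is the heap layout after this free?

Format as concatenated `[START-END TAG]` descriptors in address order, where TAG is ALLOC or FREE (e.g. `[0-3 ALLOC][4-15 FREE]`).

Answer: [0-0 ALLOC][1-24 FREE]

Derivation:
Op 1: a = malloc(7) -> a = 0; heap: [0-6 ALLOC][7-24 FREE]
Op 2: a = realloc(a, 1) -> a = 0; heap: [0-0 ALLOC][1-24 FREE]
Op 3: b = malloc(2) -> b = 1; heap: [0-0 ALLOC][1-2 ALLOC][3-24 FREE]
Op 4: b = realloc(b, 8) -> b = 1; heap: [0-0 ALLOC][1-8 ALLOC][9-24 FREE]
free(b): b = 1 -> block [1-8 ALLOC]; mark free, coalesce with adjacent free neighbors -> [0-0 ALLOC][1-24 FREE]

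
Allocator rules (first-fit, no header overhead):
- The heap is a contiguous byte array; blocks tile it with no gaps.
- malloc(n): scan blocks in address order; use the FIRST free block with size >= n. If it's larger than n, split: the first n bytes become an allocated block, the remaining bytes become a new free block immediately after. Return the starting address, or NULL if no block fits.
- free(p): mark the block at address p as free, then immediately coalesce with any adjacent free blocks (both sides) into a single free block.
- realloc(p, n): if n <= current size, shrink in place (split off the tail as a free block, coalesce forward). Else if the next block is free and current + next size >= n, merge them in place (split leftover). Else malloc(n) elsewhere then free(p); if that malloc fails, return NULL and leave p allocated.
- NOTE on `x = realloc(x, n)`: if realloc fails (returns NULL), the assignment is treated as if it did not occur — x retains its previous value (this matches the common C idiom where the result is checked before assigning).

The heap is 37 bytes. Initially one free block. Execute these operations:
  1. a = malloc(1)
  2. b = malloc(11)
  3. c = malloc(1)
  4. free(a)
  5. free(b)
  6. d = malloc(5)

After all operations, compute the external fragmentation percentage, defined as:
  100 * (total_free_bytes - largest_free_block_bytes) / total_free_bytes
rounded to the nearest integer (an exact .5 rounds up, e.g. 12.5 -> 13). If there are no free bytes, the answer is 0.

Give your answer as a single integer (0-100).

Answer: 23

Derivation:
Op 1: a = malloc(1) -> a = 0; heap: [0-0 ALLOC][1-36 FREE]
Op 2: b = malloc(11) -> b = 1; heap: [0-0 ALLOC][1-11 ALLOC][12-36 FREE]
Op 3: c = malloc(1) -> c = 12; heap: [0-0 ALLOC][1-11 ALLOC][12-12 ALLOC][13-36 FREE]
Op 4: free(a) -> (freed a); heap: [0-0 FREE][1-11 ALLOC][12-12 ALLOC][13-36 FREE]
Op 5: free(b) -> (freed b); heap: [0-11 FREE][12-12 ALLOC][13-36 FREE]
Op 6: d = malloc(5) -> d = 0; heap: [0-4 ALLOC][5-11 FREE][12-12 ALLOC][13-36 FREE]
Free blocks: [7 24] total_free=31 largest=24 -> 100*(31-24)/31 = 700/31 ≈ 22.581 -> rounds to 23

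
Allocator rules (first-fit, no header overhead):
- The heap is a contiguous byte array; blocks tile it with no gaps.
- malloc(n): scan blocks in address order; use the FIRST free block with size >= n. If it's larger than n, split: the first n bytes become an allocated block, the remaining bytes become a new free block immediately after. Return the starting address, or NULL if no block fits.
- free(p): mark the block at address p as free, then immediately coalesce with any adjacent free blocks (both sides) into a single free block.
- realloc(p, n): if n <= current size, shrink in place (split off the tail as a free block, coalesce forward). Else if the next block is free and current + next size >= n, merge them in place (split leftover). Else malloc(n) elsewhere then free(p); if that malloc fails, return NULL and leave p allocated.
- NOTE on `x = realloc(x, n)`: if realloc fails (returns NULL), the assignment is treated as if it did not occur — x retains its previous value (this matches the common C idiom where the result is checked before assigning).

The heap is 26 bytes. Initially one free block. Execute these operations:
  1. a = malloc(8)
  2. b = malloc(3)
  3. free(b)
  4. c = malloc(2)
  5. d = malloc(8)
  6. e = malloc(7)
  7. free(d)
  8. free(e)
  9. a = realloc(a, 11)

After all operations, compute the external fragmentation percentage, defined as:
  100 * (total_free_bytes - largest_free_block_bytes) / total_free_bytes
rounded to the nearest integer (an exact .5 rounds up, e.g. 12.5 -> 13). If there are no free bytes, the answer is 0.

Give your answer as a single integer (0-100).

Answer: 38

Derivation:
Op 1: a = malloc(8) -> a = 0; heap: [0-7 ALLOC][8-25 FREE]
Op 2: b = malloc(3) -> b = 8; heap: [0-7 ALLOC][8-10 ALLOC][11-25 FREE]
Op 3: free(b) -> (freed b); heap: [0-7 ALLOC][8-25 FREE]
Op 4: c = malloc(2) -> c = 8; heap: [0-7 ALLOC][8-9 ALLOC][10-25 FREE]
Op 5: d = malloc(8) -> d = 10; heap: [0-7 ALLOC][8-9 ALLOC][10-17 ALLOC][18-25 FREE]
Op 6: e = malloc(7) -> e = 18; heap: [0-7 ALLOC][8-9 ALLOC][10-17 ALLOC][18-24 ALLOC][25-25 FREE]
Op 7: free(d) -> (freed d); heap: [0-7 ALLOC][8-9 ALLOC][10-17 FREE][18-24 ALLOC][25-25 FREE]
Op 8: free(e) -> (freed e); heap: [0-7 ALLOC][8-9 ALLOC][10-25 FREE]
Op 9: a = realloc(a, 11) -> a = 10; heap: [0-7 FREE][8-9 ALLOC][10-20 ALLOC][21-25 FREE]
Free blocks: [8 5] total_free=13 largest=8 -> 100*(13-8)/13 = 500/13 ≈ 38.462 -> rounds to 38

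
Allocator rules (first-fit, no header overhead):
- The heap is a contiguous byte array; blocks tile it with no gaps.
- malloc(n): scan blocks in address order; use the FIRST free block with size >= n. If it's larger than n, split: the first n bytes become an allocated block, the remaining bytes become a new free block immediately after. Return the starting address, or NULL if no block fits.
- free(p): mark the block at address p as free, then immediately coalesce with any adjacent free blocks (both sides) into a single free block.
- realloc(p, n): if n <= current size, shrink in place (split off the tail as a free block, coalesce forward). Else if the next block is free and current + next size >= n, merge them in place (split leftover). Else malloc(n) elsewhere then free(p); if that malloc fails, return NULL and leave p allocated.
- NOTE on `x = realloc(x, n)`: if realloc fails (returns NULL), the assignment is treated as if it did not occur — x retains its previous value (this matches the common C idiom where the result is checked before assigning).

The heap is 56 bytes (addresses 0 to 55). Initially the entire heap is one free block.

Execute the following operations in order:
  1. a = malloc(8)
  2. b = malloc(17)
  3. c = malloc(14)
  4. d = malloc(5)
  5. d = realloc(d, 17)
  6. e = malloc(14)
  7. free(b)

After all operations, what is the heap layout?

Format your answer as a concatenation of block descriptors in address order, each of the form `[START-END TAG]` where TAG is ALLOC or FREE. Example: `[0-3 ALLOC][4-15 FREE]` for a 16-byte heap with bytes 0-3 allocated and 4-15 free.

Answer: [0-7 ALLOC][8-24 FREE][25-38 ALLOC][39-55 ALLOC]

Derivation:
Op 1: a = malloc(8) -> a = 0; heap: [0-7 ALLOC][8-55 FREE]
Op 2: b = malloc(17) -> b = 8; heap: [0-7 ALLOC][8-24 ALLOC][25-55 FREE]
Op 3: c = malloc(14) -> c = 25; heap: [0-7 ALLOC][8-24 ALLOC][25-38 ALLOC][39-55 FREE]
Op 4: d = malloc(5) -> d = 39; heap: [0-7 ALLOC][8-24 ALLOC][25-38 ALLOC][39-43 ALLOC][44-55 FREE]
Op 5: d = realloc(d, 17) -> d = 39; heap: [0-7 ALLOC][8-24 ALLOC][25-38 ALLOC][39-55 ALLOC]
Op 6: e = malloc(14) -> e = NULL; heap: [0-7 ALLOC][8-24 ALLOC][25-38 ALLOC][39-55 ALLOC]
Op 7: free(b) -> (freed b); heap: [0-7 ALLOC][8-24 FREE][25-38 ALLOC][39-55 ALLOC]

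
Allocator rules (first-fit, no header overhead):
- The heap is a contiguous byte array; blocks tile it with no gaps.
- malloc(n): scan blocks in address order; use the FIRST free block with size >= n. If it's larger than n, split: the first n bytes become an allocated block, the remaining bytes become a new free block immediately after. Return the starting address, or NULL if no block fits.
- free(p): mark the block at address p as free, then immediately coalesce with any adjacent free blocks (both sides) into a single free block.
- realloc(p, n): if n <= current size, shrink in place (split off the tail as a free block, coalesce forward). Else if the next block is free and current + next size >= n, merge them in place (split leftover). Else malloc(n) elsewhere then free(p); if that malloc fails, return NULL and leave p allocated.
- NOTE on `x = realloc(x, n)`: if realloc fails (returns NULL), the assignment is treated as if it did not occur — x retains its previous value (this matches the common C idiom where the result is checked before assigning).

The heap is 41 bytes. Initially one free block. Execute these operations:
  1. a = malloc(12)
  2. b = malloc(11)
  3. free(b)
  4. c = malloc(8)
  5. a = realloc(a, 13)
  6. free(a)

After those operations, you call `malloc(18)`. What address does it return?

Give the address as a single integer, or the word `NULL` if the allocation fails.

Answer: 20

Derivation:
Op 1: a = malloc(12) -> a = 0; heap: [0-11 ALLOC][12-40 FREE]
Op 2: b = malloc(11) -> b = 12; heap: [0-11 ALLOC][12-22 ALLOC][23-40 FREE]
Op 3: free(b) -> (freed b); heap: [0-11 ALLOC][12-40 FREE]
Op 4: c = malloc(8) -> c = 12; heap: [0-11 ALLOC][12-19 ALLOC][20-40 FREE]
Op 5: a = realloc(a, 13) -> a = 20; heap: [0-11 FREE][12-19 ALLOC][20-32 ALLOC][33-40 FREE]
Op 6: free(a) -> (freed a); heap: [0-11 FREE][12-19 ALLOC][20-40 FREE]
malloc(18): first-fit scan over [0-11 FREE][12-19 ALLOC][20-40 FREE] -> 20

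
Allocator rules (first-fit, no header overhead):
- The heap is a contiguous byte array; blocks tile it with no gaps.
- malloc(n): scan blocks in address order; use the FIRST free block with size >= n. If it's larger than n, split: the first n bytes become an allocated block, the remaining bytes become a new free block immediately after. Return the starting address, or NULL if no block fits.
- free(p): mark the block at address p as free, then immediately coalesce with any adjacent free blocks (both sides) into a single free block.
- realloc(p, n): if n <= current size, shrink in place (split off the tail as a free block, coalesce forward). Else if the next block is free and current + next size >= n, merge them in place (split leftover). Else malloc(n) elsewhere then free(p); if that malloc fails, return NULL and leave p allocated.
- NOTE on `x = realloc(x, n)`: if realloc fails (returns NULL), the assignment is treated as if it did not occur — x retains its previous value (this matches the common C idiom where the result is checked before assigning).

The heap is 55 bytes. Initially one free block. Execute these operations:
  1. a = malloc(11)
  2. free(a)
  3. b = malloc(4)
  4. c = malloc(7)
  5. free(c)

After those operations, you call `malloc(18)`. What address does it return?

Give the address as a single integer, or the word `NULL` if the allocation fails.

Op 1: a = malloc(11) -> a = 0; heap: [0-10 ALLOC][11-54 FREE]
Op 2: free(a) -> (freed a); heap: [0-54 FREE]
Op 3: b = malloc(4) -> b = 0; heap: [0-3 ALLOC][4-54 FREE]
Op 4: c = malloc(7) -> c = 4; heap: [0-3 ALLOC][4-10 ALLOC][11-54 FREE]
Op 5: free(c) -> (freed c); heap: [0-3 ALLOC][4-54 FREE]
malloc(18): first-fit scan over [0-3 ALLOC][4-54 FREE] -> 4

Answer: 4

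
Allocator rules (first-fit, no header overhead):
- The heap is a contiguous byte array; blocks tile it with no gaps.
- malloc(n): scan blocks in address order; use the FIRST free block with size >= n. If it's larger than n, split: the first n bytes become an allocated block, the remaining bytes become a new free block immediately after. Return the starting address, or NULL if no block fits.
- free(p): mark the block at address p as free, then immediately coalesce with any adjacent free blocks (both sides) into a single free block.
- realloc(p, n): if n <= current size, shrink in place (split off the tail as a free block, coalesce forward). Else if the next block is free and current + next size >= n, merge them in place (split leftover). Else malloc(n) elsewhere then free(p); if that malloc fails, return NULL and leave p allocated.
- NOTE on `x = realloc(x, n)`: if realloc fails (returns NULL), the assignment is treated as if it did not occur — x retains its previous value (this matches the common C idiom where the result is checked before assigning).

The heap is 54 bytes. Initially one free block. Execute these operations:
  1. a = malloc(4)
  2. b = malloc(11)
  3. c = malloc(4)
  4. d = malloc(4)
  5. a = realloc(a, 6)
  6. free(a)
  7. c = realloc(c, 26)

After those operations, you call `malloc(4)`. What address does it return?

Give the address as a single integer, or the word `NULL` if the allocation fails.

Answer: 0

Derivation:
Op 1: a = malloc(4) -> a = 0; heap: [0-3 ALLOC][4-53 FREE]
Op 2: b = malloc(11) -> b = 4; heap: [0-3 ALLOC][4-14 ALLOC][15-53 FREE]
Op 3: c = malloc(4) -> c = 15; heap: [0-3 ALLOC][4-14 ALLOC][15-18 ALLOC][19-53 FREE]
Op 4: d = malloc(4) -> d = 19; heap: [0-3 ALLOC][4-14 ALLOC][15-18 ALLOC][19-22 ALLOC][23-53 FREE]
Op 5: a = realloc(a, 6) -> a = 23; heap: [0-3 FREE][4-14 ALLOC][15-18 ALLOC][19-22 ALLOC][23-28 ALLOC][29-53 FREE]
Op 6: free(a) -> (freed a); heap: [0-3 FREE][4-14 ALLOC][15-18 ALLOC][19-22 ALLOC][23-53 FREE]
Op 7: c = realloc(c, 26) -> c = 23; heap: [0-3 FREE][4-14 ALLOC][15-18 FREE][19-22 ALLOC][23-48 ALLOC][49-53 FREE]
malloc(4): first-fit scan over [0-3 FREE][4-14 ALLOC][15-18 FREE][19-22 ALLOC][23-48 ALLOC][49-53 FREE] -> 0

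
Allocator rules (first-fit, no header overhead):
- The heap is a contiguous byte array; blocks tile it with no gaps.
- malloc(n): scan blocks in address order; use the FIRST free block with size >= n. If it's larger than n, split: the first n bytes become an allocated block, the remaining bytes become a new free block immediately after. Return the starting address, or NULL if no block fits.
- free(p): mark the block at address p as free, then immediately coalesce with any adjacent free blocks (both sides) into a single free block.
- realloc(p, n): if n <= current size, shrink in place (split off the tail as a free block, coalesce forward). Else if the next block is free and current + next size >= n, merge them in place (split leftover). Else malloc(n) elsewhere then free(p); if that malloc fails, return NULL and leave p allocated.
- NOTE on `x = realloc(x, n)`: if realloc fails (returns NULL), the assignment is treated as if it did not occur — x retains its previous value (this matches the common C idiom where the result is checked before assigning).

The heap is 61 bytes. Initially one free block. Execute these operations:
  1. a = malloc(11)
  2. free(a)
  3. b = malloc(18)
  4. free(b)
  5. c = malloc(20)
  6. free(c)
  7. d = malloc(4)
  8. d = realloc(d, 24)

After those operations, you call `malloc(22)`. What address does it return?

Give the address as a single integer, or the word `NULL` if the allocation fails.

Op 1: a = malloc(11) -> a = 0; heap: [0-10 ALLOC][11-60 FREE]
Op 2: free(a) -> (freed a); heap: [0-60 FREE]
Op 3: b = malloc(18) -> b = 0; heap: [0-17 ALLOC][18-60 FREE]
Op 4: free(b) -> (freed b); heap: [0-60 FREE]
Op 5: c = malloc(20) -> c = 0; heap: [0-19 ALLOC][20-60 FREE]
Op 6: free(c) -> (freed c); heap: [0-60 FREE]
Op 7: d = malloc(4) -> d = 0; heap: [0-3 ALLOC][4-60 FREE]
Op 8: d = realloc(d, 24) -> d = 0; heap: [0-23 ALLOC][24-60 FREE]
malloc(22): first-fit scan over [0-23 ALLOC][24-60 FREE] -> 24

Answer: 24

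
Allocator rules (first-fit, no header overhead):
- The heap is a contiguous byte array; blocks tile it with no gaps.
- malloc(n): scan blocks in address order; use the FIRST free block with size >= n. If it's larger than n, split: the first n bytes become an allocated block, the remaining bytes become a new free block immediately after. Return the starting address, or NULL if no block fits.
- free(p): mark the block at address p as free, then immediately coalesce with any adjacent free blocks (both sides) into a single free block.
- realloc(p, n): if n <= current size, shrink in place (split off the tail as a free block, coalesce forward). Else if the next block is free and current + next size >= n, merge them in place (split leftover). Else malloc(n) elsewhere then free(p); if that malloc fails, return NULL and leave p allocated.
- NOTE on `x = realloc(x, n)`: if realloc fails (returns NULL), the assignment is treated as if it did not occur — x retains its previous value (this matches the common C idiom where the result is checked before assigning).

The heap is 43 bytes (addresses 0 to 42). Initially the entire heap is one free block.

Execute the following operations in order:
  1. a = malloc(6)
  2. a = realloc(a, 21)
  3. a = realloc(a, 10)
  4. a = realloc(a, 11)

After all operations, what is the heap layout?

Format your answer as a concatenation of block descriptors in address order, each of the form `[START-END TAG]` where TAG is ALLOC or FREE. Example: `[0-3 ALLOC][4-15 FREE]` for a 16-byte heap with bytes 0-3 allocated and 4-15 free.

Op 1: a = malloc(6) -> a = 0; heap: [0-5 ALLOC][6-42 FREE]
Op 2: a = realloc(a, 21) -> a = 0; heap: [0-20 ALLOC][21-42 FREE]
Op 3: a = realloc(a, 10) -> a = 0; heap: [0-9 ALLOC][10-42 FREE]
Op 4: a = realloc(a, 11) -> a = 0; heap: [0-10 ALLOC][11-42 FREE]

Answer: [0-10 ALLOC][11-42 FREE]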